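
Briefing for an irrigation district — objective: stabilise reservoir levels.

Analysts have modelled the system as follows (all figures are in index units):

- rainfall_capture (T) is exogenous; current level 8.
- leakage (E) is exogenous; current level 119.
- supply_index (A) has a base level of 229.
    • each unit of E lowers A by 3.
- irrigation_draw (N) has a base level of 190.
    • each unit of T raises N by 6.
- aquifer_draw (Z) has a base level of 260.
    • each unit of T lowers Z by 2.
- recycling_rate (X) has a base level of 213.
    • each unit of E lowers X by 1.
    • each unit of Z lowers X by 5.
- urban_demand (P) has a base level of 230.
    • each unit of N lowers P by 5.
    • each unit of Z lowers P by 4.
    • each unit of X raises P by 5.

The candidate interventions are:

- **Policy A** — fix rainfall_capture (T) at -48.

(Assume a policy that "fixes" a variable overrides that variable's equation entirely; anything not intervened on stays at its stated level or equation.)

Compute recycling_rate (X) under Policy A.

Policy A (T := -48):
  T = -48
  E = 119
  Z = 260 − 2·(-48) = 356
  X = 213 − 119 − 5·356 = -1686

-1686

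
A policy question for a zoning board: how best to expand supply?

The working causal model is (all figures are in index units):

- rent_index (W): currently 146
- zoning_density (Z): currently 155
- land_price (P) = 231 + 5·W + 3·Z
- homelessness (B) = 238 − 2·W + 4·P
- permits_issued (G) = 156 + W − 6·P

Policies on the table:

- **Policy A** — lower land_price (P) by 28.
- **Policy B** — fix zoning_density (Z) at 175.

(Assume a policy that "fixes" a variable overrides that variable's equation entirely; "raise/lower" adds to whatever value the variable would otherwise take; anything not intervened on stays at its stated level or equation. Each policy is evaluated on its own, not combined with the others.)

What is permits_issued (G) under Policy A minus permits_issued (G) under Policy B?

Policy A (P − 28):
  W = 146
  Z = 155
  P = 231 + 5·146 + 3·155 (−28 from intervention) = 1398
  G = 156 + 146 − 6·1398 = -8086
Policy B (Z := 175):
  W = 146
  Z = 175
  P = 231 + 5·146 + 3·175 = 1486
  G = 156 + 146 − 6·1486 = -8614
G: -8086 − (-8614) = 528

528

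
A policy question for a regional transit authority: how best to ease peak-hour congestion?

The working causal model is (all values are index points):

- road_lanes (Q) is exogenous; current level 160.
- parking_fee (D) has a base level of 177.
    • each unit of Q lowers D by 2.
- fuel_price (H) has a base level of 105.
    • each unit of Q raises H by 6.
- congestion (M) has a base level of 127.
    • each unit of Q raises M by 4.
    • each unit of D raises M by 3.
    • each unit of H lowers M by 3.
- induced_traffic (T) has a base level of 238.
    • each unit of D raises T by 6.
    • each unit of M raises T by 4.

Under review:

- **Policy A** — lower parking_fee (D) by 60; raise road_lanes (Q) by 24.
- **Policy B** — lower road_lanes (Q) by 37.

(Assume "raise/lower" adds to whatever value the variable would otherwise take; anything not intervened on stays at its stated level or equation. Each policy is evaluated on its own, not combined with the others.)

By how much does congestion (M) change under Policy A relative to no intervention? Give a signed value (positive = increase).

-660

Baseline:
  Q = 160
  D = 177 − 2·160 = -143
  H = 105 + 6·160 = 1065
  M = 127 + 4·160 + 3·(-143) − 3·1065 = -2857
Policy A (D − 60, Q + 24):
  Q = 160 + 24 = 184
  D = 177 − 2·184 (−60 from intervention) = -251
  H = 105 + 6·184 = 1209
  M = 127 + 4·184 + 3·(-251) − 3·1209 = -3517
Change in M: -3517 − (-2857) = -660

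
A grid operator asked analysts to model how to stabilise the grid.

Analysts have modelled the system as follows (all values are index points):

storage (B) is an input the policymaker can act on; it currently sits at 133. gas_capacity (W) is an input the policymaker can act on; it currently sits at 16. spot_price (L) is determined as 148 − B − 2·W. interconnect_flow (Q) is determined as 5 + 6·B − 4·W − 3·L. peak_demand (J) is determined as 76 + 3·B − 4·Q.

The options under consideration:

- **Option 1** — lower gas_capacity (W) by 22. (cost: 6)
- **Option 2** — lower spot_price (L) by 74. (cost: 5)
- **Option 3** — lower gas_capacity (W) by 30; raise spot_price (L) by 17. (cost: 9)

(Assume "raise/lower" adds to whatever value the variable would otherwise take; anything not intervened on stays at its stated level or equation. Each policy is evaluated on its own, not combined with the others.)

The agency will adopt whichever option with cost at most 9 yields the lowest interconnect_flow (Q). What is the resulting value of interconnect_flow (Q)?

Option 1 (W − 22):
  B = 133
  W = 16 − 22 = -6
  L = 148 − 133 − 2·(-6) = 27
  Q = 5 + 6·133 − 4·(-6) − 3·27 = 746
Option 2 (L − 74):
  B = 133
  W = 16
  L = 148 − 133 − 2·16 (−74 from intervention) = -91
  Q = 5 + 6·133 − 4·16 − 3·(-91) = 1012
Option 3 (W − 30, L + 17):
  B = 133
  W = 16 − 30 = -14
  L = 148 − 133 − 2·(-14) (+17 from intervention) = 60
  Q = 5 + 6·133 − 4·(-14) − 3·60 = 679
Comparing — Option 1: Q=746, Option 2: Q=1012, Option 3: Q=679. Lowest is 679 (Option 3).

679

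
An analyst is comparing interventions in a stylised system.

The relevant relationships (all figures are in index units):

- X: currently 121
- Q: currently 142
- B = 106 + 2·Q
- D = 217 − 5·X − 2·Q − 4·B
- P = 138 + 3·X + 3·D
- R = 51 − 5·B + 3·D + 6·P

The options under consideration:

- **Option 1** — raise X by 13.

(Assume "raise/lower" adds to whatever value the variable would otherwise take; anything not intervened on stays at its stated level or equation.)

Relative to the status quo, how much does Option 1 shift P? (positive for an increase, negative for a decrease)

-156

Baseline:
  X = 121
  Q = 142
  B = 106 + 2·142 = 390
  D = 217 − 5·121 − 2·142 − 4·390 = -2232
  P = 138 + 3·121 + 3·(-2232) = -6195
Option 1 (X + 13):
  X = 121 + 13 = 134
  Q = 142
  B = 106 + 2·142 = 390
  D = 217 − 5·134 − 2·142 − 4·390 = -2297
  P = 138 + 3·134 + 3·(-2297) = -6351
Change in P: -6351 − (-6195) = -156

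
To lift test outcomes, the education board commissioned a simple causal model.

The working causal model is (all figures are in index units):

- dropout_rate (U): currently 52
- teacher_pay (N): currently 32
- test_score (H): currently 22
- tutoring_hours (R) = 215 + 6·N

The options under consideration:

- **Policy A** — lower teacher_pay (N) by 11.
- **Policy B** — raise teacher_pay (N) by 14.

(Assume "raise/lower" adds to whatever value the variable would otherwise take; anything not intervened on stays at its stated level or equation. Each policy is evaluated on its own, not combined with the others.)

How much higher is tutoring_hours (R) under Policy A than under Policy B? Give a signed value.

Policy A (N − 11):
  N = 32 − 11 = 21
  R = 215 + 6·21 = 341
Policy B (N + 14):
  N = 32 + 14 = 46
  R = 215 + 6·46 = 491
R: 341 − 491 = -150

-150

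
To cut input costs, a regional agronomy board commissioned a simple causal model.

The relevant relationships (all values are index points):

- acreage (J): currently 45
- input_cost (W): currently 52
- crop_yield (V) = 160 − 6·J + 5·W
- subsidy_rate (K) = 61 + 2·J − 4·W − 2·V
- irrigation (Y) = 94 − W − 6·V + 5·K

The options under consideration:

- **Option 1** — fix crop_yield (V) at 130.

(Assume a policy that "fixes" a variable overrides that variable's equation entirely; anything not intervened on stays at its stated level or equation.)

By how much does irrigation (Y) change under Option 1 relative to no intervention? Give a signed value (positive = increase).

Baseline:
  J = 45
  W = 52
  V = 160 − 6·45 + 5·52 = 150
  K = 61 + 2·45 − 4·52 − 2·150 = -357
  Y = 94 − 52 − 6·150 + 5·(-357) = -2643
Option 1 (V := 130):
  J = 45
  W = 52
  V = 130
  K = 61 + 2·45 − 4·52 − 2·130 = -317
  Y = 94 − 52 − 6·130 + 5·(-317) = -2323
Change in Y: -2323 − (-2643) = 320

320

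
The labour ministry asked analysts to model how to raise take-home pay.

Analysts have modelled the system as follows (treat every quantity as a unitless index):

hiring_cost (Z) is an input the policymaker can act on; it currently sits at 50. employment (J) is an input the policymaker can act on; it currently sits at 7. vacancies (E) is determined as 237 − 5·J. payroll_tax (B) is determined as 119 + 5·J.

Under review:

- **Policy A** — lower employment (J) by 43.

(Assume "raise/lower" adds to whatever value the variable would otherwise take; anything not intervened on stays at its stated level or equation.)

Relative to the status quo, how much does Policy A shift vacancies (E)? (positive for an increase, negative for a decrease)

215

Baseline:
  J = 7
  E = 237 − 5·7 = 202
Policy A (J − 43):
  J = 7 − 43 = -36
  E = 237 − 5·(-36) = 417
Change in E: 417 − 202 = 215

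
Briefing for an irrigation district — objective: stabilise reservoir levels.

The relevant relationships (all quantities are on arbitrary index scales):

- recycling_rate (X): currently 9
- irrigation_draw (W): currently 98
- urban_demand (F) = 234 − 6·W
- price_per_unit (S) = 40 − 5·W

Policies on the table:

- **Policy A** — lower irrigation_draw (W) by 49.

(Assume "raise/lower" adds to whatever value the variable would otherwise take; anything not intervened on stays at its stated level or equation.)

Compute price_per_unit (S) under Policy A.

-205

Policy A (W − 49):
  W = 98 − 49 = 49
  S = 40 − 5·49 = -205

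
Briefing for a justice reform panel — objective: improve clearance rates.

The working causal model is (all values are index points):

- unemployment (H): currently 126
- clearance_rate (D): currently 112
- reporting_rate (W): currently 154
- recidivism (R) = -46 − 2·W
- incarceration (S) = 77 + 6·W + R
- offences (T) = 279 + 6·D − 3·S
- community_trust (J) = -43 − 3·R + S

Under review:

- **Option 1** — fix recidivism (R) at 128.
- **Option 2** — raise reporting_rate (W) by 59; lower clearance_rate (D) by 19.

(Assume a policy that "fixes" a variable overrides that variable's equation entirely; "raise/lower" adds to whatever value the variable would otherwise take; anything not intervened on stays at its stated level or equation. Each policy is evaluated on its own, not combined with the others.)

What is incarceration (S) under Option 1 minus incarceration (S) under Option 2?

246

Option 1 (R := 128):
  W = 154
  R = 128
  S = 77 + 6·154 + 128 = 1129
Option 2 (W + 59, D − 19):
  W = 154 + 59 = 213
  R = -46 − 2·213 = -472
  S = 77 + 6·213 + (-472) = 883
S: 1129 − 883 = 246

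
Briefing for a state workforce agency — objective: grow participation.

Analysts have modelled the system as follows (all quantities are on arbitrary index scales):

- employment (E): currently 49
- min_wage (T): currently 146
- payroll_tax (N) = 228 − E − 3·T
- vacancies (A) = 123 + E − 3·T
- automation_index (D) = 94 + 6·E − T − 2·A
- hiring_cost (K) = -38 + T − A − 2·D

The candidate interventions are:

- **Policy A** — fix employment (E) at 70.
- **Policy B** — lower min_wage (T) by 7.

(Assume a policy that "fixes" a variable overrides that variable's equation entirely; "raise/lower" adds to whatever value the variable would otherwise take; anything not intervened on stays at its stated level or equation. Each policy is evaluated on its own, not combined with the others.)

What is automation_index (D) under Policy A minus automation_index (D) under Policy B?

119

Policy A (E := 70):
  E = 70
  T = 146
  A = 123 + 70 − 3·146 = -245
  D = 94 + 6·70 − 146 − 2·(-245) = 858
Policy B (T − 7):
  E = 49
  T = 146 − 7 = 139
  A = 123 + 49 − 3·139 = -245
  D = 94 + 6·49 − 139 − 2·(-245) = 739
D: 858 − 739 = 119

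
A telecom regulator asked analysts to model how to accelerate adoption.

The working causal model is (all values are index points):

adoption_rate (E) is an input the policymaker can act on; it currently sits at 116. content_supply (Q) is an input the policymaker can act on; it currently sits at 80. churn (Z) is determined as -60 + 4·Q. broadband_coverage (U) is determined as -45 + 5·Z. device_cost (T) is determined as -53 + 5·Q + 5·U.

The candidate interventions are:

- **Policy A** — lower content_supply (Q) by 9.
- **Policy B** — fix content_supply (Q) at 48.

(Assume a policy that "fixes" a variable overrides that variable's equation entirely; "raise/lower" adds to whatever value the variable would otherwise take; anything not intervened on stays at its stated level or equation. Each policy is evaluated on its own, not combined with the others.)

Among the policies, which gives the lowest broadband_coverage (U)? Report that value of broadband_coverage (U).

Policy A (Q − 9):
  Q = 80 − 9 = 71
  Z = -60 + 4·71 = 224
  U = -45 + 5·224 = 1075
Policy B (Q := 48):
  Q = 48
  Z = -60 + 4·48 = 132
  U = -45 + 5·132 = 615
Comparing — Policy A: U=1075, Policy B: U=615. Lowest is 615 (Policy B).

615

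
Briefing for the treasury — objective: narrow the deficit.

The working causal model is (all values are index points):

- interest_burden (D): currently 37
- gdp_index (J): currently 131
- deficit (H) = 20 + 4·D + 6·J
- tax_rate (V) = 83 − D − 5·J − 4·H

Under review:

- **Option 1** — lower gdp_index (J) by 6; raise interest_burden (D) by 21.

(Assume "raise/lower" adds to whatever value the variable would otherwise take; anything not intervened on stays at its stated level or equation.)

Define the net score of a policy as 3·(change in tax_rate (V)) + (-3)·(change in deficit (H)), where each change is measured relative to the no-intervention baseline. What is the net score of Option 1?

-693

Baseline:
  D = 37
  J = 131
  H = 20 + 4·37 + 6·131 = 954
  V = 83 − 37 − 5·131 − 4·954 = -4425
Option 1 (J − 6, D + 21):
  D = 37 + 21 = 58
  J = 131 − 6 = 125
  H = 20 + 4·58 + 6·125 = 1002
  V = 83 − 58 − 5·125 − 4·1002 = -4608
ΔV = -4608 − (-4425) = -183; ΔH = 1002 − 954 = 48
Score = 3·(-183) + (-3)·48 = -693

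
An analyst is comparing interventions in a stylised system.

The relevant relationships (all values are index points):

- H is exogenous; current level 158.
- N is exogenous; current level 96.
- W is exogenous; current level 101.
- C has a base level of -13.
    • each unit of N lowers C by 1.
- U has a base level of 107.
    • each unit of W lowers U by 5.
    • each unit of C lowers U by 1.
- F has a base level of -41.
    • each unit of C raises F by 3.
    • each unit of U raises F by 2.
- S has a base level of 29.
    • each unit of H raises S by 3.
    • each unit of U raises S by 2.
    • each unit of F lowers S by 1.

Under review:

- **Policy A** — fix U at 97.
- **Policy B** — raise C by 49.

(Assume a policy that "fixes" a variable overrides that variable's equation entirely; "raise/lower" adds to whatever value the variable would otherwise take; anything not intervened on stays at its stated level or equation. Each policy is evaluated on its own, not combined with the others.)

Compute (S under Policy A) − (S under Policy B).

Policy A (U := 97):
  H = 158
  N = 96
  W = 101
  C = -13 − 96 = -109
  U = 97
  F = -41 + 3·(-109) + 2·97 = -174
  S = 29 + 3·158 + 2·97 − (-174) = 871
Policy B (C + 49):
  H = 158
  N = 96
  W = 101
  C = -13 − 96 (+49 from intervention) = -60
  U = 107 − 5·101 − (-60) = -338
  F = -41 + 3·(-60) + 2·(-338) = -897
  S = 29 + 3·158 + 2·(-338) − (-897) = 724
S: 871 − 724 = 147

147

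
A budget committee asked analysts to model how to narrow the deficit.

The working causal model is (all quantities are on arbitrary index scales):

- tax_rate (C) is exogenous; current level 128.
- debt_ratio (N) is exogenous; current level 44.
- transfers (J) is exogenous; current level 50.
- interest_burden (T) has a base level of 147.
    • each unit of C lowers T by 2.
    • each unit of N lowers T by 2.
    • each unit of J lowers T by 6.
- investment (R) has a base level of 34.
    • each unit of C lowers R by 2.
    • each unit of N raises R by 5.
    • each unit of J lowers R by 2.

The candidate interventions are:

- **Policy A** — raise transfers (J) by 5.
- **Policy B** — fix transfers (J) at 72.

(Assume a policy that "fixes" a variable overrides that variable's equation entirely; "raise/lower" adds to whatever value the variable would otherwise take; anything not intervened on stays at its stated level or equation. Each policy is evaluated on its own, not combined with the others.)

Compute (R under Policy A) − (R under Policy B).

34

Policy A (J + 5):
  C = 128
  N = 44
  J = 50 + 5 = 55
  R = 34 − 2·128 + 5·44 − 2·55 = -112
Policy B (J := 72):
  C = 128
  N = 44
  J = 72
  R = 34 − 2·128 + 5·44 − 2·72 = -146
R: -112 − (-146) = 34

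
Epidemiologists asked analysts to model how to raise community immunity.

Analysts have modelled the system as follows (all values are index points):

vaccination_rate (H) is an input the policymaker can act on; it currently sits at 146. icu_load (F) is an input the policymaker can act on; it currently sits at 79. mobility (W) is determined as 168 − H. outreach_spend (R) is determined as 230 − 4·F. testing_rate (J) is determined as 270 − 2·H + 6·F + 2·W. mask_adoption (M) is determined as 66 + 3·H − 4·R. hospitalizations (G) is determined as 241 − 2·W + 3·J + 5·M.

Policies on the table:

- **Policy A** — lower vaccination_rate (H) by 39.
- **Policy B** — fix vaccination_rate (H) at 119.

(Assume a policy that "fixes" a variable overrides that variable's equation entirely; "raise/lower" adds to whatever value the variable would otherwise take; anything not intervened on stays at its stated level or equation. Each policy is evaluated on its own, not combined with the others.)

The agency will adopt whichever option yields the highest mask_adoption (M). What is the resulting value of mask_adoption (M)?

Policy A (H − 39):
  H = 146 − 39 = 107
  F = 79
  R = 230 − 4·79 = -86
  M = 66 + 3·107 − 4·(-86) = 731
Policy B (H := 119):
  H = 119
  F = 79
  R = 230 − 4·79 = -86
  M = 66 + 3·119 − 4·(-86) = 767
Comparing — Policy A: M=731, Policy B: M=767. Highest is 767 (Policy B).

767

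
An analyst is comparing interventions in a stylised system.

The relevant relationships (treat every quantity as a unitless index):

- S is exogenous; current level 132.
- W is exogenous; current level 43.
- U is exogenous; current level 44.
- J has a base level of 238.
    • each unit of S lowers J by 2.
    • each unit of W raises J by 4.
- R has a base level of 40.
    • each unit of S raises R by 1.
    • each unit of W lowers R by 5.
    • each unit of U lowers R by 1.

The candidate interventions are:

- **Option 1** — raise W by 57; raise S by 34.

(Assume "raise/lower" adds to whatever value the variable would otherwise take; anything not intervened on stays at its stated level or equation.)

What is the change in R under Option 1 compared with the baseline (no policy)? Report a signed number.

Baseline:
  S = 132
  W = 43
  U = 44
  R = 40 + 132 − 5·43 − 44 = -87
Option 1 (W + 57, S + 34):
  S = 132 + 34 = 166
  W = 43 + 57 = 100
  U = 44
  R = 40 + 166 − 5·100 − 44 = -338
Change in R: -338 − (-87) = -251

-251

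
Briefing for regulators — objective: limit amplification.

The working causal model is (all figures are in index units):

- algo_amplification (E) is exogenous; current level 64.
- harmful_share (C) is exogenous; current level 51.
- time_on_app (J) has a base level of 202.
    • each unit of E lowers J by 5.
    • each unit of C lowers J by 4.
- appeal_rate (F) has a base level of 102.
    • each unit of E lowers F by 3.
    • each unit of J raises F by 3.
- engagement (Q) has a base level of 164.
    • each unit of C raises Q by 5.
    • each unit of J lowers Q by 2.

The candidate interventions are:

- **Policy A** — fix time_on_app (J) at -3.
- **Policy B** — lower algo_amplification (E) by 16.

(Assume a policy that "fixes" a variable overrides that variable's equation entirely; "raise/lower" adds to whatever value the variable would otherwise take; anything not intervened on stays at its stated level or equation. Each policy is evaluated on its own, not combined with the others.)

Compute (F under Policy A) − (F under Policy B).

669

Policy A (J := -3):
  E = 64
  C = 51
  J = -3
  F = 102 − 3·64 + 3·(-3) = -99
Policy B (E − 16):
  E = 64 − 16 = 48
  C = 51
  J = 202 − 5·48 − 4·51 = -242
  F = 102 − 3·48 + 3·(-242) = -768
F: -99 − (-768) = 669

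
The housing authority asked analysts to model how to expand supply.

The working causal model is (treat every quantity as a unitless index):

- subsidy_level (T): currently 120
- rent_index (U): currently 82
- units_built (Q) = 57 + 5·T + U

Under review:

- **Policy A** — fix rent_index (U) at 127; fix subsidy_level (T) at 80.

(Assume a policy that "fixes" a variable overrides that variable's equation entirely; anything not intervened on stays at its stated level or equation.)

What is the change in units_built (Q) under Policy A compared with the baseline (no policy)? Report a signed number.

-155

Baseline:
  T = 120
  U = 82
  Q = 57 + 5·120 + 82 = 739
Policy A (U := 127, T := 80):
  T = 80
  U = 127
  Q = 57 + 5·80 + 127 = 584
Change in Q: 584 − 739 = -155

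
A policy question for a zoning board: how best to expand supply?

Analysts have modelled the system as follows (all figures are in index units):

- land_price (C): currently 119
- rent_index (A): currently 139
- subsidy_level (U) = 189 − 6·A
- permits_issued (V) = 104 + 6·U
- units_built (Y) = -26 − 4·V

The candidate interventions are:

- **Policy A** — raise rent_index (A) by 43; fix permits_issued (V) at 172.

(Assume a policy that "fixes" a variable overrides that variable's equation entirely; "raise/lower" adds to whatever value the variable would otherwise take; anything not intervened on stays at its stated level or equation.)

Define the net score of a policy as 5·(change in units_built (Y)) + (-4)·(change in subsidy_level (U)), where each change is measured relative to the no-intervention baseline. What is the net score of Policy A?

-77728

Baseline:
  A = 139
  U = 189 − 6·139 = -645
  V = 104 + 6·(-645) = -3766
  Y = -26 − 4·(-3766) = 15038
Policy A (A + 43, V := 172):
  A = 139 + 43 = 182
  U = 189 − 6·182 = -903
  V = 172
  Y = -26 − 4·172 = -714
ΔY = -714 − 15038 = -15752; ΔU = -903 − (-645) = -258
Score = 5·(-15752) + (-4)·(-258) = -77728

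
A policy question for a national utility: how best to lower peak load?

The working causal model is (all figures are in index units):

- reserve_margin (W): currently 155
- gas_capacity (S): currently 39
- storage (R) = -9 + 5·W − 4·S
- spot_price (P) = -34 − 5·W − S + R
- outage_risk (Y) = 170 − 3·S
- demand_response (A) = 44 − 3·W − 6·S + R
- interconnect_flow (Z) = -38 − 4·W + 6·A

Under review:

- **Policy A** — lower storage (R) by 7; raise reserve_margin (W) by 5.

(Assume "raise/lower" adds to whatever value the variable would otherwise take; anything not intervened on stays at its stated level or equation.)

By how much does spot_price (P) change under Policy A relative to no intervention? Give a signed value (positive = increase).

Baseline:
  W = 155
  S = 39
  R = -9 + 5·155 − 4·39 = 610
  P = -34 − 5·155 − 39 + 610 = -238
Policy A (R − 7, W + 5):
  W = 155 + 5 = 160
  S = 39
  R = -9 + 5·160 − 4·39 (−7 from intervention) = 628
  P = -34 − 5·160 − 39 + 628 = -245
Change in P: -245 − (-238) = -7

-7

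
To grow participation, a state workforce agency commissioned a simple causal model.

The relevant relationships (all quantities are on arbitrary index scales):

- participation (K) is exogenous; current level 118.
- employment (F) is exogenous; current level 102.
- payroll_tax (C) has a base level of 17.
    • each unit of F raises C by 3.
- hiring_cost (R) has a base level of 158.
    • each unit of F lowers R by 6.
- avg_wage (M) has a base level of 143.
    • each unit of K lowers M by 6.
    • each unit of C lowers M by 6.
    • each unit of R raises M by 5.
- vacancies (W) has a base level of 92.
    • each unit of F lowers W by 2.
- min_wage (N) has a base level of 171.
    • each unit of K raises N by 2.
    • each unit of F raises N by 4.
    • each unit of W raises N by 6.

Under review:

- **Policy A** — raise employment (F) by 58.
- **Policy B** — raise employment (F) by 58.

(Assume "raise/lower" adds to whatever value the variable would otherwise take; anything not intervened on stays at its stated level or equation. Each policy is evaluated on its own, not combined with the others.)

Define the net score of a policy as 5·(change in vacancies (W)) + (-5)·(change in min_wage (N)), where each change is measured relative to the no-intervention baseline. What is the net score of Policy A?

Baseline:
  K = 118
  F = 102
  W = 92 − 2·102 = -112
  N = 171 + 2·118 + 4·102 + 6·(-112) = 143
Policy A (F + 58):
  K = 118
  F = 102 + 58 = 160
  W = 92 − 2·160 = -228
  N = 171 + 2·118 + 4·160 + 6·(-228) = -321
ΔW = -228 − (-112) = -116; ΔN = -321 − 143 = -464
Score = 5·(-116) + (-5)·(-464) = 1740

1740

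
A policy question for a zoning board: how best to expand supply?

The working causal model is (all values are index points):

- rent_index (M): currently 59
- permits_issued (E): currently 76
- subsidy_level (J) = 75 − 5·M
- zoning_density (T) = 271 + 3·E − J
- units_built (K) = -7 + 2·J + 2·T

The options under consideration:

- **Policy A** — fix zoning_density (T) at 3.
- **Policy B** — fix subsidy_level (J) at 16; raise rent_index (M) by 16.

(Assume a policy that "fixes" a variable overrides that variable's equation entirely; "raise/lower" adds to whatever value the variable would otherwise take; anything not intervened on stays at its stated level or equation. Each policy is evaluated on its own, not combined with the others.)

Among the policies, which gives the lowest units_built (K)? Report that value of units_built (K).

Policy A (T := 3):
  M = 59
  E = 76
  J = 75 − 5·59 = -220
  T = 3
  K = -7 + 2·(-220) + 2·3 = -441
Policy B (J := 16, M + 16):
  M = 59 + 16 = 75
  E = 76
  J = 16
  T = 271 + 3·76 − 16 = 483
  K = -7 + 2·16 + 2·483 = 991
Comparing — Policy A: K=-441, Policy B: K=991. Lowest is -441 (Policy A).

-441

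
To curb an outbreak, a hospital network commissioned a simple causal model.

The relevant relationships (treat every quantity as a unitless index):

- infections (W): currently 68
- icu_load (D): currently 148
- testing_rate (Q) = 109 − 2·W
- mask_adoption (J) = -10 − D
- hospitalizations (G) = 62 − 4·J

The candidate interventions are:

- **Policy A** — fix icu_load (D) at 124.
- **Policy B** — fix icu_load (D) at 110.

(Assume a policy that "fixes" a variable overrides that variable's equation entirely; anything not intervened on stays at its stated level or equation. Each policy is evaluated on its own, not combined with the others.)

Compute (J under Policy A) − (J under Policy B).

Policy A (D := 124):
  D = 124
  J = -10 − 124 = -134
Policy B (D := 110):
  D = 110
  J = -10 − 110 = -120
J: -134 − (-120) = -14

-14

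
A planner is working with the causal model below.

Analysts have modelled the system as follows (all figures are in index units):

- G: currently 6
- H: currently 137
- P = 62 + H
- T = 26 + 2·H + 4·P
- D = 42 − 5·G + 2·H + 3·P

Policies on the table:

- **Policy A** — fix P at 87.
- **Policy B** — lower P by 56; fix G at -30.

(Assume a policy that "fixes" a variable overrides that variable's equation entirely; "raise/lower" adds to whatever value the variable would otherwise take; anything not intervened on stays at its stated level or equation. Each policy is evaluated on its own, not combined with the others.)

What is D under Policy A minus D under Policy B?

Policy A (P := 87):
  G = 6
  H = 137
  P = 87
  D = 42 − 5·6 + 2·137 + 3·87 = 547
Policy B (P − 56, G := -30):
  G = -30
  H = 137
  P = 62 + 137 (−56 from intervention) = 143
  D = 42 − 5·(-30) + 2·137 + 3·143 = 895
D: 547 − 895 = -348

-348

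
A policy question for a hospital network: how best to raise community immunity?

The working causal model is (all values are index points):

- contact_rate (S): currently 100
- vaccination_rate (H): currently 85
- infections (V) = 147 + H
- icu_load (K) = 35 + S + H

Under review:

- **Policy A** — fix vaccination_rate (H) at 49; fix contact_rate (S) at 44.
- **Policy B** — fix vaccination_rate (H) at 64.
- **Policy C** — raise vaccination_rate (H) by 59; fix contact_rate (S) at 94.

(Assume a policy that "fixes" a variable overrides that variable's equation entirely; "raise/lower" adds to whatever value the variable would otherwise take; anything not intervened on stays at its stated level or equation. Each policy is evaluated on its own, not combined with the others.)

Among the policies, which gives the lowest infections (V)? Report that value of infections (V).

Policy A (H := 49, S := 44):
  H = 49
  V = 147 + 49 = 196
Policy B (H := 64):
  H = 64
  V = 147 + 64 = 211
Policy C (H + 59, S := 94):
  H = 85 + 59 = 144
  V = 147 + 144 = 291
Comparing — Policy A: V=196, Policy B: V=211, Policy C: V=291. Lowest is 196 (Policy A).

196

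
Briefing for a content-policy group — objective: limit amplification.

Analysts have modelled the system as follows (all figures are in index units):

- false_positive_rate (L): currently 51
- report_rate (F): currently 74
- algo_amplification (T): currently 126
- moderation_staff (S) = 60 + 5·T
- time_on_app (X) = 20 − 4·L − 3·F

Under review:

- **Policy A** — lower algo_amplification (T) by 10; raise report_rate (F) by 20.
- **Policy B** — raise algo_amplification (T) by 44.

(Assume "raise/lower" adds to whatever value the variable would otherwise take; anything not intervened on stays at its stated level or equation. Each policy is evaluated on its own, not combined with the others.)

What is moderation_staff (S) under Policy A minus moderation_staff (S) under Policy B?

Policy A (T − 10, F + 20):
  T = 126 − 10 = 116
  S = 60 + 5·116 = 640
Policy B (T + 44):
  T = 126 + 44 = 170
  S = 60 + 5·170 = 910
S: 640 − 910 = -270

-270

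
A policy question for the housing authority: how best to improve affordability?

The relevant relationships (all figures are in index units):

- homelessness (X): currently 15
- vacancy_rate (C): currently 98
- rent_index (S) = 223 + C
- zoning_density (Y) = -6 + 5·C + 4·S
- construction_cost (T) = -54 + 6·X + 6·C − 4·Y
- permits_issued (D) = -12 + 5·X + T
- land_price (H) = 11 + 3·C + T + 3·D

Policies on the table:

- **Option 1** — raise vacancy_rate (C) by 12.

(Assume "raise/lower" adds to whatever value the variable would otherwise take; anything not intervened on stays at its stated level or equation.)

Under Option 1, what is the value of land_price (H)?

-26702

Option 1 (C + 12):
  X = 15
  C = 98 + 12 = 110
  S = 223 + 110 = 333
  Y = -6 + 5·110 + 4·333 = 1876
  T = -54 + 6·15 + 6·110 − 4·1876 = -6808
  D = -12 + 5·15 + (-6808) = -6745
  H = 11 + 3·110 + (-6808) + 3·(-6745) = -26702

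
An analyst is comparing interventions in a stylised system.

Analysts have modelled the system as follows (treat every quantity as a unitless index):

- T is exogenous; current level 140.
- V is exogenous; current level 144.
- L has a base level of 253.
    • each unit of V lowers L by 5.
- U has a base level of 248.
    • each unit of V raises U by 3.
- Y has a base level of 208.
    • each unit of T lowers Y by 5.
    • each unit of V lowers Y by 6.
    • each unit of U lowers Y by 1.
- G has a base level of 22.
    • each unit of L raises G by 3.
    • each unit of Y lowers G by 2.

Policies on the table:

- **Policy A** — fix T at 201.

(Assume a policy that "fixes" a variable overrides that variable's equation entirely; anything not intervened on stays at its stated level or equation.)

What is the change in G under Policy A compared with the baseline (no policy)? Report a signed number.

Baseline:
  T = 140
  V = 144
  L = 253 − 5·144 = -467
  U = 248 + 3·144 = 680
  Y = 208 − 5·140 − 6·144 − 680 = -2036
  G = 22 + 3·(-467) − 2·(-2036) = 2693
Policy A (T := 201):
  T = 201
  V = 144
  L = 253 − 5·144 = -467
  U = 248 + 3·144 = 680
  Y = 208 − 5·201 − 6·144 − 680 = -2341
  G = 22 + 3·(-467) − 2·(-2341) = 3303
Change in G: 3303 − 2693 = 610

610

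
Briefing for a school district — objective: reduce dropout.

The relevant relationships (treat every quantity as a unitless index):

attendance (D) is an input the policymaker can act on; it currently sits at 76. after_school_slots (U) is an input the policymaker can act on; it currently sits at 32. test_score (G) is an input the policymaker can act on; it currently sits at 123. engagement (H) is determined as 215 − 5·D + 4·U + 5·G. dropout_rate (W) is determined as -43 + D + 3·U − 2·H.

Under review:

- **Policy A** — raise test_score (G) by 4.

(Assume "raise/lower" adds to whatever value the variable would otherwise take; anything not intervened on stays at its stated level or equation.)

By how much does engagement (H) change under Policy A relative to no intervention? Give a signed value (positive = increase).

Baseline:
  D = 76
  U = 32
  G = 123
  H = 215 − 5·76 + 4·32 + 5·123 = 578
Policy A (G + 4):
  D = 76
  U = 32
  G = 123 + 4 = 127
  H = 215 − 5·76 + 4·32 + 5·127 = 598
Change in H: 598 − 578 = 20

20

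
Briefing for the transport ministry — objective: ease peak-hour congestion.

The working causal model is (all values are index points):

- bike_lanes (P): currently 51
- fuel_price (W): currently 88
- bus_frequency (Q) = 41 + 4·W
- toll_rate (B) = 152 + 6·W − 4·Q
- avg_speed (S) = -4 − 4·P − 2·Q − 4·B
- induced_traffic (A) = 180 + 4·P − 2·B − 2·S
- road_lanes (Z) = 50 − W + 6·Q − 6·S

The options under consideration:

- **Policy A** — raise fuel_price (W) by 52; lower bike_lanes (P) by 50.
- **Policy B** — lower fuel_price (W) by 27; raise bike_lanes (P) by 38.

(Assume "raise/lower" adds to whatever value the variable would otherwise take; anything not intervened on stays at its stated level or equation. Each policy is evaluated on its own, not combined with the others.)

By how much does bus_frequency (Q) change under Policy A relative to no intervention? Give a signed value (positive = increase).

Baseline:
  W = 88
  Q = 41 + 4·88 = 393
Policy A (W + 52, P − 50):
  W = 88 + 52 = 140
  Q = 41 + 4·140 = 601
Change in Q: 601 − 393 = 208

208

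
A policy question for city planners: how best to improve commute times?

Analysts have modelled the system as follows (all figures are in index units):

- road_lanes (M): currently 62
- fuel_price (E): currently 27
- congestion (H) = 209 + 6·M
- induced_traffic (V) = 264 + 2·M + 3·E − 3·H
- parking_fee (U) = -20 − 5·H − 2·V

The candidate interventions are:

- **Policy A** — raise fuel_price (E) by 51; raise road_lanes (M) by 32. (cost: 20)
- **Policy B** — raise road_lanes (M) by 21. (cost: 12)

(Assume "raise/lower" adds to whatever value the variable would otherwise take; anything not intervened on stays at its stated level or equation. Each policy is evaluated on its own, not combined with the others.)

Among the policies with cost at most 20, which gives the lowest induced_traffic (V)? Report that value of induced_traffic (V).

-1633

Policy A (E + 51, M + 32):
  M = 62 + 32 = 94
  E = 27 + 51 = 78
  H = 209 + 6·94 = 773
  V = 264 + 2·94 + 3·78 − 3·773 = -1633
Policy B (M + 21):
  M = 62 + 21 = 83
  E = 27
  H = 209 + 6·83 = 707
  V = 264 + 2·83 + 3·27 − 3·707 = -1610
Comparing — Policy A: V=-1633, Policy B: V=-1610. Lowest is -1633 (Policy A).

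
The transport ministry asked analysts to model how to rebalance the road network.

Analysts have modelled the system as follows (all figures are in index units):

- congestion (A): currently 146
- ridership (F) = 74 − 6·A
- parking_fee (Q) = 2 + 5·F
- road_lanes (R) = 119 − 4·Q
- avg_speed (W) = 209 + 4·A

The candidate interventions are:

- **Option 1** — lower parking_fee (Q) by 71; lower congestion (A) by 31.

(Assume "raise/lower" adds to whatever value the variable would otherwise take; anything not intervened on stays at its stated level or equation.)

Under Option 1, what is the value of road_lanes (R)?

12715

Option 1 (Q − 71, A − 31):
  A = 146 − 31 = 115
  F = 74 − 6·115 = -616
  Q = 2 + 5·(-616) (−71 from intervention) = -3149
  R = 119 − 4·(-3149) = 12715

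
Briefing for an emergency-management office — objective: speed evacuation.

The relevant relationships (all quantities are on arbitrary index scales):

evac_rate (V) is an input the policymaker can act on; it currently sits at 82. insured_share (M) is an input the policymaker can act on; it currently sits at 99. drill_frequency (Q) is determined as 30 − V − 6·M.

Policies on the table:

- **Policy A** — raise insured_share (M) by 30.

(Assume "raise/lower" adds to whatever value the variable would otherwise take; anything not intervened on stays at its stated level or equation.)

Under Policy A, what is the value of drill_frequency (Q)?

-826

Policy A (M + 30):
  V = 82
  M = 99 + 30 = 129
  Q = 30 − 82 − 6·129 = -826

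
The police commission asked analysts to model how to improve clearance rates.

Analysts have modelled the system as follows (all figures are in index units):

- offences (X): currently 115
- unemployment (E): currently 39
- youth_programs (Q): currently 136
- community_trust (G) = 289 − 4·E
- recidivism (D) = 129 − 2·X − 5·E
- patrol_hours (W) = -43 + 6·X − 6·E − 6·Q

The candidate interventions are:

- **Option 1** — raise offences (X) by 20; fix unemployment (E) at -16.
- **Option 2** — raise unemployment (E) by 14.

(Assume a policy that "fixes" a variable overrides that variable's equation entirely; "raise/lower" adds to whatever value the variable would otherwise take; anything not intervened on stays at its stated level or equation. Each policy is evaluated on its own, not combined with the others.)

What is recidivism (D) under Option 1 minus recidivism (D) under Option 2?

Option 1 (X + 20, E := -16):
  X = 115 + 20 = 135
  E = -16
  D = 129 − 2·135 − 5·(-16) = -61
Option 2 (E + 14):
  X = 115
  E = 39 + 14 = 53
  D = 129 − 2·115 − 5·53 = -366
D: -61 − (-366) = 305

305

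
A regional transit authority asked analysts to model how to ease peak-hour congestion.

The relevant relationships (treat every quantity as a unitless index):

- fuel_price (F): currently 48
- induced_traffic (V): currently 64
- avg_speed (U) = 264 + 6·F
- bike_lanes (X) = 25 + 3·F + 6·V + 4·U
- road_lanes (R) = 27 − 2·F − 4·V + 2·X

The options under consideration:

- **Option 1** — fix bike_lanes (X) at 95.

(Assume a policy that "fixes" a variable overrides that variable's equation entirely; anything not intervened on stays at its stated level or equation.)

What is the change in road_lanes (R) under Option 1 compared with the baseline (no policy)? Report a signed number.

Baseline:
  F = 48
  V = 64
  U = 264 + 6·48 = 552
  X = 25 + 3·48 + 6·64 + 4·552 = 2761
  R = 27 − 2·48 − 4·64 + 2·2761 = 5197
Option 1 (X := 95):
  F = 48
  V = 64
  U = 264 + 6·48 = 552
  X = 95
  R = 27 − 2·48 − 4·64 + 2·95 = -135
Change in R: -135 − 5197 = -5332

-5332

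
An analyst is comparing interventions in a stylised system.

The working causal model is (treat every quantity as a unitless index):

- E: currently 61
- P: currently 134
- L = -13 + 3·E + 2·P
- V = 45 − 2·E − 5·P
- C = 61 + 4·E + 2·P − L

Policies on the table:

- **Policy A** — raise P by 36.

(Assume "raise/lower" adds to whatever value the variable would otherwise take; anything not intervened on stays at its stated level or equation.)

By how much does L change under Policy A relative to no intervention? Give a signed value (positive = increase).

72

Baseline:
  E = 61
  P = 134
  L = -13 + 3·61 + 2·134 = 438
Policy A (P + 36):
  E = 61
  P = 134 + 36 = 170
  L = -13 + 3·61 + 2·170 = 510
Change in L: 510 − 438 = 72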